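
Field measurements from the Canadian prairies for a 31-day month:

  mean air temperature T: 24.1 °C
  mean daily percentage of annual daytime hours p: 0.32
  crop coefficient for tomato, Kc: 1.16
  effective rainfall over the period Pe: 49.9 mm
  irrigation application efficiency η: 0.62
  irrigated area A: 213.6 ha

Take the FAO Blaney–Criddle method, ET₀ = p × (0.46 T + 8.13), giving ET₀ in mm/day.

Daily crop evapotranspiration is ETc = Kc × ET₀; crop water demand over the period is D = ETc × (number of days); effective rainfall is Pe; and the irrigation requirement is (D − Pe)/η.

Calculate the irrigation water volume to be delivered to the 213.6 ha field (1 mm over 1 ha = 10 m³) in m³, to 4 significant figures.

589900 m³

ET₀ = 0.32 × (0.46 × 24.1 + 8.13) = 0.32 × 19.216 = 6.1491 mm/d
ETc = Kc × ET₀ = 1.16 × 6.1491 = 7.1330 mm/d
Crop demand D = ETc × 31 d = 7.1330 × 31 = 221.123 mm
D − Pe = 221.123 − 49.9 = 171.223 mm
Gross irrigation = 171.223 / 0.62 = 276.166 mm
Volume = 276.166 mm × 213.6 ha × 10 = 589890.6 m³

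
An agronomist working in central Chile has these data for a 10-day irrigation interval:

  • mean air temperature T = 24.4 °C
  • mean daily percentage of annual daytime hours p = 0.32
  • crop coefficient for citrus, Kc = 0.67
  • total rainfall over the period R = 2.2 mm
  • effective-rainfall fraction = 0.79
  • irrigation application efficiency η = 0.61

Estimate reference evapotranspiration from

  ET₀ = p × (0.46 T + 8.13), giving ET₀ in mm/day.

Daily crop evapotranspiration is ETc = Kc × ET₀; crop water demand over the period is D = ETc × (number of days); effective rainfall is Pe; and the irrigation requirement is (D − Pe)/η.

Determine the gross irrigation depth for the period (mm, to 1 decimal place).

65.2 mm

ET₀ = 0.32 × (0.46 × 24.4 + 8.13) = 0.32 × 19.354 = 6.1933 mm/d
ETc = Kc × ET₀ = 0.67 × 6.1933 = 4.1495 mm/d
Crop demand D = ETc × 10 d = 4.1495 × 10 = 41.495 mm
Pe = 0.79 × 2.2 = 1.738 mm
D − Pe = 41.495 − 1.738 = 39.757 mm
Gross irrigation = 39.757 / 0.61 = 65.175 mm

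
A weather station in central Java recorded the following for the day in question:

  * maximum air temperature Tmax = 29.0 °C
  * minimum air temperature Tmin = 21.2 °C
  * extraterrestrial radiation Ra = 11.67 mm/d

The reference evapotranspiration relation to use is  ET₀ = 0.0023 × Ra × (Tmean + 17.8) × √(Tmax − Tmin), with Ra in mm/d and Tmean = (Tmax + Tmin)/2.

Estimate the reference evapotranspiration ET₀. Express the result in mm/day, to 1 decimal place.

3.2 mm/day

Tmean = (29.0 + 21.2)/2 = 25.10 °C
ET₀ = 0.0023 × 11.67 × (25.10 + 17.8) × √7.8 = 0.0023 × 11.67 × 42.90 × 2.7928 = 3.2159 mm/d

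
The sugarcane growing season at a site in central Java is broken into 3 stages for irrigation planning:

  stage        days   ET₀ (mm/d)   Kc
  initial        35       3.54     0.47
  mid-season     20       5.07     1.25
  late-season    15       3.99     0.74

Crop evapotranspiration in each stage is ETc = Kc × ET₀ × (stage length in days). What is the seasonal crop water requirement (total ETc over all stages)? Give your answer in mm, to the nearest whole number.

229 mm

initial: 0.47 × 3.54 × 35 = 58.23 mm
mid-season: 1.25 × 5.07 × 20 = 126.75 mm
late-season: 0.74 × 3.99 × 15 = 44.29 mm
Seasonal total = 229.27 mm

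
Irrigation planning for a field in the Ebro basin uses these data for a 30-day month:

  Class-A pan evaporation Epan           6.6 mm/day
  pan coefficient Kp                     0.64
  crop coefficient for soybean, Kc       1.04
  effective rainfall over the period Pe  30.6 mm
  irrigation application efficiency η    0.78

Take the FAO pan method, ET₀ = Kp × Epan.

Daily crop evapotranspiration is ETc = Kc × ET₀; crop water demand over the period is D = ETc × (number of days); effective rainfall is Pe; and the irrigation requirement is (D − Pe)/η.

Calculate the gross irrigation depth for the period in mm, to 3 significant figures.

130 mm

ET₀ = 0.64 × 6.6 = 4.2240 mm/d
ETc = Kc × ET₀ = 1.04 × 4.2240 = 4.3930 mm/d
Crop demand D = ETc × 30 d = 4.3930 × 30 = 131.790 mm
D − Pe = 131.790 − 30.6 = 101.190 mm
Gross irrigation = 101.190 / 0.78 = 129.731 mm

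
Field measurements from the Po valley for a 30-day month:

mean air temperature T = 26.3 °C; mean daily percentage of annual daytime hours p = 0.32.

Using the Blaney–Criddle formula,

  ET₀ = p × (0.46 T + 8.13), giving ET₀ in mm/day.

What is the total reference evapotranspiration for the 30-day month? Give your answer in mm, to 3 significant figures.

194 mm

ET₀ = 0.32 × (0.46 × 26.3 + 8.13) = 0.32 × 20.228 = 6.4730 mm/d
Monthly total = 6.4730 × 30 = 194.190 mm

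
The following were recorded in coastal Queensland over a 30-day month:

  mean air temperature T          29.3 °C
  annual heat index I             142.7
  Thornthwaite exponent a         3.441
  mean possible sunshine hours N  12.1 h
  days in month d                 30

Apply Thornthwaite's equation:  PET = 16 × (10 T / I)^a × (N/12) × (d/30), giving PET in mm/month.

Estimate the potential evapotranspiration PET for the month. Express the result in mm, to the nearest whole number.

192 mm

10T/I = 10 × 29.3 / 142.7 = 2.0533
(10T/I)^a = 2.0533^3.441 = 11.8891
Uncorrected PET = 16 × 11.8891 = 190.226 mm
Correction = (N/12)(d/30) = (12.1/12)(30/30) = 1.0083
PET = 190.226 × 1.0083 = 191.805 mm/month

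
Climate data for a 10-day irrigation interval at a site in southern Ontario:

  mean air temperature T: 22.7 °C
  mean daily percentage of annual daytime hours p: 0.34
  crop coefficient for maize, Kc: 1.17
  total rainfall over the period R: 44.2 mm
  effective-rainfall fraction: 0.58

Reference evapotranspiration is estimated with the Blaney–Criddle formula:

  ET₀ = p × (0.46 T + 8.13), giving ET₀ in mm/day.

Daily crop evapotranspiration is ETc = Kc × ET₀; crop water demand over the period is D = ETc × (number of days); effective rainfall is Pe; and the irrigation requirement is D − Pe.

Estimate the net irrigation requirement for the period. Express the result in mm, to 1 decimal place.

48.2 mm

ET₀ = 0.34 × (0.46 × 22.7 + 8.13) = 0.34 × 18.572 = 6.3145 mm/d
ETc = Kc × ET₀ = 1.17 × 6.3145 = 7.3880 mm/d
Crop demand D = ETc × 10 d = 7.3880 × 10 = 73.880 mm
Pe = 0.58 × 44.2 = 25.636 mm
D − Pe = 73.880 − 25.636 = 48.244 mm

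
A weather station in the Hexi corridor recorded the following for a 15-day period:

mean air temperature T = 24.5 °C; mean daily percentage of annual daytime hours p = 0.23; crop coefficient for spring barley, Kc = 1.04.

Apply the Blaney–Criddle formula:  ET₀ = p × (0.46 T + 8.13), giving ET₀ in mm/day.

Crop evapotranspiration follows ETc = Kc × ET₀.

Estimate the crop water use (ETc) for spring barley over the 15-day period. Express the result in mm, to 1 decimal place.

ET₀ = 0.23 × (0.46 × 24.5 + 8.13) = 0.23 × 19.400 = 4.4620 mm/d
ETc = Kc × ET₀ = 1.04 × 4.4620 = 4.6405 mm/d
Over 15 days: 4.6405 × 15 = 69.608 mm

69.6 mm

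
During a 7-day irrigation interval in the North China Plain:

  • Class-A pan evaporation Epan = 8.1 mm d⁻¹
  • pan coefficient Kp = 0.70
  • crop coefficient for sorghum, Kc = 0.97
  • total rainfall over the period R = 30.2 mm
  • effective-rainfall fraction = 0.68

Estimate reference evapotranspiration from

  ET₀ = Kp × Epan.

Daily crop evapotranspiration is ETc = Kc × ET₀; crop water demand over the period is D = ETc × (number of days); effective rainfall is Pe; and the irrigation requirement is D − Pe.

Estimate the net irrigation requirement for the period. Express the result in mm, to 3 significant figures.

ET₀ = 0.70 × 8.1 = 5.6700 mm/d
ETc = Kc × ET₀ = 0.97 × 5.6700 = 5.4999 mm/d
Crop demand D = ETc × 7 d = 5.4999 × 7 = 38.499 mm
Pe = 0.68 × 30.2 = 20.536 mm
D − Pe = 38.499 − 20.536 = 17.963 mm

18.0 mm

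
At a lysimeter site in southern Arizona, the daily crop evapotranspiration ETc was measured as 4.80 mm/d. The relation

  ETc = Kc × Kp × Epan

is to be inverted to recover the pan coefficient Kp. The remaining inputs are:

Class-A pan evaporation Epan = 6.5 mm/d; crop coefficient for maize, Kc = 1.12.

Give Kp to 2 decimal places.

0.66

ETc = Kc × Kp × Epan  ⇒  Kp = ETc / (Kc × Epan)
Kp = 4.80 / (1.12 × 6.5) = 4.80 / 7.280 = 0.6593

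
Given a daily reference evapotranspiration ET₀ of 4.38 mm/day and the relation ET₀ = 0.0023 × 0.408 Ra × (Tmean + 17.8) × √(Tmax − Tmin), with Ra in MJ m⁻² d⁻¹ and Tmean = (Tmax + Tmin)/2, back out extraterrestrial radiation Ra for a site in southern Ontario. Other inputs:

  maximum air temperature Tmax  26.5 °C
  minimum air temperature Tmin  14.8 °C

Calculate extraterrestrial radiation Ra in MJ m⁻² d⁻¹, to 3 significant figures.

35.5 MJ m⁻² d⁻¹

Tmean = (26.5+14.8)/2 = 20.65 °C; ΔT = 11.7
Ra = ET₀ / [0.0023 × 0.408 × (Tmean+17.8) × √ΔT]
   = 4.38 / (0.0023 × 0.408 × 38.45 × 3.4205) = 35.490 MJ m⁻² d⁻¹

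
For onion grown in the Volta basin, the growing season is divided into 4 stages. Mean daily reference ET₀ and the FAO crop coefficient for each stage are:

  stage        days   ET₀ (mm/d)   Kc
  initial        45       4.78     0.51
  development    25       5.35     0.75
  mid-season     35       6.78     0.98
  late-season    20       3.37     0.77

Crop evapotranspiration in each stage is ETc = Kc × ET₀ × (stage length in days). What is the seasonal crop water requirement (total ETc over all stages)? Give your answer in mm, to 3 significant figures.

494 mm

initial: 0.51 × 4.78 × 45 = 109.70 mm
development: 0.75 × 5.35 × 25 = 100.31 mm
mid-season: 0.98 × 6.78 × 35 = 232.55 mm
late-season: 0.77 × 3.37 × 20 = 51.90 mm
Seasonal total = 494.46 mm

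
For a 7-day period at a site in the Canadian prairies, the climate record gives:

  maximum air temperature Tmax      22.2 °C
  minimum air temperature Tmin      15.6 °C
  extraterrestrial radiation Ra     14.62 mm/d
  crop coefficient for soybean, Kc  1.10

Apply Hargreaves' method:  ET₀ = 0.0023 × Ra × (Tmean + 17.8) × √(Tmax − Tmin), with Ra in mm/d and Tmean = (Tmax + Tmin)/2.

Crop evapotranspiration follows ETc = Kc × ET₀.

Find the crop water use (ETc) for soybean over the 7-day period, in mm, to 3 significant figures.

24.4 mm

Tmean = (22.2 + 15.6)/2 = 18.90 °C
ET₀ = 0.0023 × 14.62 × (18.90 + 17.8) × √6.6 = 0.0023 × 14.62 × 36.70 × 2.5690 = 3.1703 mm/d
ETc = Kc × ET₀ = 1.10 × 3.1703 = 3.4873 mm/d
Over 7 days: 3.4873 × 7 = 24.411 mm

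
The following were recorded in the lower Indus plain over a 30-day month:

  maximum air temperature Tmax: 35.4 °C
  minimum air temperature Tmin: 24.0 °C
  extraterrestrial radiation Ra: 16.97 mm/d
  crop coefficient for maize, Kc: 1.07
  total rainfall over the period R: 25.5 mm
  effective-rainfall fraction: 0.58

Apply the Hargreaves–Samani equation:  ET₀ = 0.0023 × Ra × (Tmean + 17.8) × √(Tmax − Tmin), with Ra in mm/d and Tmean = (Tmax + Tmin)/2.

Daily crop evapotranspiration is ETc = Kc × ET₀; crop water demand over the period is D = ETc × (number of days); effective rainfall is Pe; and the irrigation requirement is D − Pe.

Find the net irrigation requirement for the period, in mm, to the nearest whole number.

Tmean = (35.4 + 24.0)/2 = 29.70 °C
ET₀ = 0.0023 × 16.97 × (29.70 + 17.8) × √11.4 = 0.0023 × 16.97 × 47.50 × 3.3764 = 6.2598 mm/d
ETc = Kc × ET₀ = 1.07 × 6.2598 = 6.6980 mm/d
Crop demand D = ETc × 30 d = 6.6980 × 30 = 200.940 mm
Pe = 0.58 × 25.5 = 14.790 mm
D − Pe = 200.940 − 14.790 = 186.150 mm

186 mm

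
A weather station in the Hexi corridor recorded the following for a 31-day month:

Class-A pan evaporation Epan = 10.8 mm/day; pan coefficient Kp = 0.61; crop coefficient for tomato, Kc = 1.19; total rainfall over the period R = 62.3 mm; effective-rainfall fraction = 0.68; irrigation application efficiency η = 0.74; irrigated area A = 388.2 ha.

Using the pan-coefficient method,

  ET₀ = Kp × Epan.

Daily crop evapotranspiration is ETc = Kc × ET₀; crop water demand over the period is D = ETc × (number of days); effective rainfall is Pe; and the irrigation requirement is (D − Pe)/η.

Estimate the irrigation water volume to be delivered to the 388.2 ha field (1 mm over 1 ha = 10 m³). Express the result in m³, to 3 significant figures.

ET₀ = 0.61 × 10.8 = 6.5880 mm/d
ETc = Kc × ET₀ = 1.19 × 6.5880 = 7.8397 mm/d
Crop demand D = ETc × 31 d = 7.8397 × 31 = 243.031 mm
Pe = 0.68 × 62.3 = 42.364 mm
D − Pe = 243.031 − 42.364 = 200.667 mm
Gross irrigation = 200.667 / 0.74 = 271.172 mm
Volume = 271.172 mm × 388.2 ha × 10 = 1052689.7 m³

1050000 m³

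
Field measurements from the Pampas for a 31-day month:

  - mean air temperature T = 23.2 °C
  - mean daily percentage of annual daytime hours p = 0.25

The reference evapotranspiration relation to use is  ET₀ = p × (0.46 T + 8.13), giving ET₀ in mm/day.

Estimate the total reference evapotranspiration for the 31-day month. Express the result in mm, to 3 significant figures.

ET₀ = 0.25 × (0.46 × 23.2 + 8.13) = 0.25 × 18.802 = 4.7005 mm/d
Monthly total = 4.7005 × 31 = 145.716 mm

146 mm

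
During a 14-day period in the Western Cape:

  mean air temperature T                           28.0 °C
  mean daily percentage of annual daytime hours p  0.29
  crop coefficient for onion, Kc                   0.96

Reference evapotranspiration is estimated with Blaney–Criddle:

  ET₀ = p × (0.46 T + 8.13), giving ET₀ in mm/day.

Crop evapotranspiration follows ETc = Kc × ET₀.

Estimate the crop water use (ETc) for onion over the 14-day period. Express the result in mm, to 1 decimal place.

81.9 mm

ET₀ = 0.29 × (0.46 × 28.0 + 8.13) = 0.29 × 21.010 = 6.0929 mm/d
ETc = Kc × ET₀ = 0.96 × 6.0929 = 5.8492 mm/d
Over 14 days: 5.8492 × 14 = 81.889 mm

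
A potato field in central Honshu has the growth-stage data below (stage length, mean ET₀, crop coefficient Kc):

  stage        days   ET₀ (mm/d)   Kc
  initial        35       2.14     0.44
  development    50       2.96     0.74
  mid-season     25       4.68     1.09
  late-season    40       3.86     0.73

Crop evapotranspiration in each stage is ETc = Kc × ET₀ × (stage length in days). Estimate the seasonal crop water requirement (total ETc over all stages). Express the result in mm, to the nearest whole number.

383 mm

initial: 0.44 × 2.14 × 35 = 32.96 mm
development: 0.74 × 2.96 × 50 = 109.52 mm
mid-season: 1.09 × 4.68 × 25 = 127.53 mm
late-season: 0.73 × 3.86 × 40 = 112.71 mm
Seasonal total = 382.72 mm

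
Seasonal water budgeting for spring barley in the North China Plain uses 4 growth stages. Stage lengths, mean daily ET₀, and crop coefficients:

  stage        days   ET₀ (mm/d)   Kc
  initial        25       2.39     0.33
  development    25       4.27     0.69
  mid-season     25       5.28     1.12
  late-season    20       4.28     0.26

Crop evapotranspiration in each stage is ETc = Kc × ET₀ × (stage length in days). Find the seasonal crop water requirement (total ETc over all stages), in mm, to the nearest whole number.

initial: 0.33 × 2.39 × 25 = 19.72 mm
development: 0.69 × 4.27 × 25 = 73.66 mm
mid-season: 1.12 × 5.28 × 25 = 147.84 mm
late-season: 0.26 × 4.28 × 20 = 22.26 mm
Seasonal total = 263.48 mm

263 mm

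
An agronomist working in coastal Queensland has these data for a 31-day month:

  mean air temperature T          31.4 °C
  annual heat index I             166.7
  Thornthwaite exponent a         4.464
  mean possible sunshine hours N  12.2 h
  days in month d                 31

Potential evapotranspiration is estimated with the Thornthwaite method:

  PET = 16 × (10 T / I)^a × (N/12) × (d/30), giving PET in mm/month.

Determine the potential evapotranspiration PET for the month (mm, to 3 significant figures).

10T/I = 10 × 31.4 / 166.7 = 1.8836
(10T/I)^a = 1.8836^4.464 = 16.8869
Uncorrected PET = 16 × 16.8869 = 270.190 mm
Correction = (N/12)(d/30) = (12.2/12)(31/30) = 1.0506
PET = 270.190 × 1.0506 = 283.862 mm/month

284 mm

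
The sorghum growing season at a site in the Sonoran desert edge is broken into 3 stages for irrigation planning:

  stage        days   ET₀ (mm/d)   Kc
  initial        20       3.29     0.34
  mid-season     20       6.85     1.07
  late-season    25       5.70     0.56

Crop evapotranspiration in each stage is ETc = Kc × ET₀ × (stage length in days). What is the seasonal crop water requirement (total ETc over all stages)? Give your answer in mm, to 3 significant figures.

249 mm

initial: 0.34 × 3.29 × 20 = 22.37 mm
mid-season: 1.07 × 6.85 × 20 = 146.59 mm
late-season: 0.56 × 5.70 × 25 = 79.80 mm
Seasonal total = 248.76 mm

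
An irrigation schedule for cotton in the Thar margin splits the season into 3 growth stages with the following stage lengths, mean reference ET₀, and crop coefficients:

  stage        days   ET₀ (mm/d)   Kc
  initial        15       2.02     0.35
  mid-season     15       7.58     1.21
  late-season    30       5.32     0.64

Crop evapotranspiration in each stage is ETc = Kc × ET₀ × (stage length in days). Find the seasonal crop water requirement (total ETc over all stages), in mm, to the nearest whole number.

initial: 0.35 × 2.02 × 15 = 10.61 mm
mid-season: 1.21 × 7.58 × 15 = 137.58 mm
late-season: 0.64 × 5.32 × 30 = 102.14 mm
Seasonal total = 250.33 mm

250 mm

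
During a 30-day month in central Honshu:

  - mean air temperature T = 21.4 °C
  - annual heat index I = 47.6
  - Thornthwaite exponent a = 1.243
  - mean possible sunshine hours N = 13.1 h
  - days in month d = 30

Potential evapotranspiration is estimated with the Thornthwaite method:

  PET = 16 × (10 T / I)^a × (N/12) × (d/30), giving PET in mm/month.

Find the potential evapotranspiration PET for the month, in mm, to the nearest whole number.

10T/I = 10 × 21.4 / 47.6 = 4.4958
(10T/I)^a = 4.4958^1.243 = 6.4780
Uncorrected PET = 16 × 6.4780 = 103.648 mm
Correction = (N/12)(d/30) = (13.1/12)(30/30) = 1.0917
PET = 103.648 × 1.0917 = 113.153 mm/month

113 mm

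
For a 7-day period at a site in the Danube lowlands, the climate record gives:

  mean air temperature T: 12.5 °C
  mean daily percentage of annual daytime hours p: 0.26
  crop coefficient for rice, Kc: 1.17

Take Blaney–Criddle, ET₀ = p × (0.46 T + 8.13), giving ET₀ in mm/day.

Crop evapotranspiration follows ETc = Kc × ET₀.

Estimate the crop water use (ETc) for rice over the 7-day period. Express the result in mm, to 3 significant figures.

ET₀ = 0.26 × (0.46 × 12.5 + 8.13) = 0.26 × 13.880 = 3.6088 mm/d
ETc = Kc × ET₀ = 1.17 × 3.6088 = 4.2223 mm/d
Over 7 days: 4.2223 × 7 = 29.556 mm

29.6 mm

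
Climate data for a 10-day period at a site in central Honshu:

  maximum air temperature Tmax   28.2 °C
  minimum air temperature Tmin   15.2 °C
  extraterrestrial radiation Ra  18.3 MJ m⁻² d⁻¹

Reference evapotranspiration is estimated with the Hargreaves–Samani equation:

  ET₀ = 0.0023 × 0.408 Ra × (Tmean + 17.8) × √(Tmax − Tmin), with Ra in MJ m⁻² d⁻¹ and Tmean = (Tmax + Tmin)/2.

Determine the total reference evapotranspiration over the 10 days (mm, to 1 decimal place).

Tmean = (28.2 + 15.2)/2 = 21.70 °C
0.408 Ra = 0.408 × 18.3 = 7.4664 mm/d equivalent
ET₀ = 0.0023 × 7.4664 × (21.70 + 17.8) × √13.0 = 0.0023 × 7.4664 × 39.50 × 3.6056 = 2.4458 mm/d
Over 10 days: 2.4458 × 10 = 24.458 mm

24.5 mm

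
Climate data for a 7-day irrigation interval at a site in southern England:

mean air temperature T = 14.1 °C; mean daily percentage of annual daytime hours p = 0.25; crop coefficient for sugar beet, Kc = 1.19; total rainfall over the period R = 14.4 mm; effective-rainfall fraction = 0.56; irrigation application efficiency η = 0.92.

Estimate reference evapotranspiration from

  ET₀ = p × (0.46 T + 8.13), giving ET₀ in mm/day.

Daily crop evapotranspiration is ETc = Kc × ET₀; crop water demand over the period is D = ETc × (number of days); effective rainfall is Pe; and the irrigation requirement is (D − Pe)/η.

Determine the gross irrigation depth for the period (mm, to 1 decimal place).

ET₀ = 0.25 × (0.46 × 14.1 + 8.13) = 0.25 × 14.616 = 3.6540 mm/d
ETc = Kc × ET₀ = 1.19 × 3.6540 = 4.3483 mm/d
Crop demand D = ETc × 7 d = 4.3483 × 7 = 30.438 mm
Pe = 0.56 × 14.4 = 8.064 mm
D − Pe = 30.438 − 8.064 = 22.374 mm
Gross irrigation = 22.374 / 0.92 = 24.320 mm

24.3 mm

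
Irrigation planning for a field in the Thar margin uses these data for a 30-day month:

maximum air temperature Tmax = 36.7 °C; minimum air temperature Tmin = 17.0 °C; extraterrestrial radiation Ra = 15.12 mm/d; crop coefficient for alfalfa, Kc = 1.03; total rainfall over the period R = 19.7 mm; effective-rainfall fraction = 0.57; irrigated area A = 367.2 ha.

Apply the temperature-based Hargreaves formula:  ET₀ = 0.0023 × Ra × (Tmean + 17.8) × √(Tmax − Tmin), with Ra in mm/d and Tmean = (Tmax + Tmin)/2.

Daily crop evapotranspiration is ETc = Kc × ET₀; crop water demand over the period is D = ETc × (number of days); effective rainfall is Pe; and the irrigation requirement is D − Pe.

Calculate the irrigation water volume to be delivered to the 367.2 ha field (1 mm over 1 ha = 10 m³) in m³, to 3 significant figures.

741000 m³

Tmean = (36.7 + 17.0)/2 = 26.85 °C
ET₀ = 0.0023 × 15.12 × (26.85 + 17.8) × √19.7 = 0.0023 × 15.12 × 44.65 × 4.4385 = 6.8919 mm/d
ETc = Kc × ET₀ = 1.03 × 6.8919 = 7.0987 mm/d
Crop demand D = ETc × 30 d = 7.0987 × 30 = 212.961 mm
Pe = 0.57 × 19.7 = 11.229 mm
D − Pe = 212.961 − 11.229 = 201.732 mm
Volume = 201.732 mm × 367.2 ha × 10 = 740759.9 m³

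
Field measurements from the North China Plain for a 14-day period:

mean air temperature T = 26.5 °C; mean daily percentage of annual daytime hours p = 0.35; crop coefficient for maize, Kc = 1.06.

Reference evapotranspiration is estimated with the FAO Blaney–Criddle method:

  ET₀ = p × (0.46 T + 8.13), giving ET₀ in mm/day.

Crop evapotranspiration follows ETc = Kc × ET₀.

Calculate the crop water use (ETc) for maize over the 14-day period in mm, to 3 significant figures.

ET₀ = 0.35 × (0.46 × 26.5 + 8.13) = 0.35 × 20.320 = 7.1120 mm/d
ETc = Kc × ET₀ = 1.06 × 7.1120 = 7.5387 mm/d
Over 14 days: 7.5387 × 14 = 105.542 mm

106 mm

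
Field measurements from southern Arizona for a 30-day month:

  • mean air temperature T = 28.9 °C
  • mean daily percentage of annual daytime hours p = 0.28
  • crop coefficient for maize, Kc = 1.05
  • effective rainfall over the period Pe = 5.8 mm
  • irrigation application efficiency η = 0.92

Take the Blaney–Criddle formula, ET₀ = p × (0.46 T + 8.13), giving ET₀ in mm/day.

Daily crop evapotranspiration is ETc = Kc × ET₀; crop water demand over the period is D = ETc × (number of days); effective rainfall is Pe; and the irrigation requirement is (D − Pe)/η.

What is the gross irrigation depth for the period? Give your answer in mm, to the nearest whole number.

199 mm

ET₀ = 0.28 × (0.46 × 28.9 + 8.13) = 0.28 × 21.424 = 5.9987 mm/d
ETc = Kc × ET₀ = 1.05 × 5.9987 = 6.2986 mm/d
Crop demand D = ETc × 30 d = 6.2986 × 30 = 188.958 mm
D − Pe = 188.958 − 5.8 = 183.158 mm
Gross irrigation = 183.158 / 0.92 = 199.085 mm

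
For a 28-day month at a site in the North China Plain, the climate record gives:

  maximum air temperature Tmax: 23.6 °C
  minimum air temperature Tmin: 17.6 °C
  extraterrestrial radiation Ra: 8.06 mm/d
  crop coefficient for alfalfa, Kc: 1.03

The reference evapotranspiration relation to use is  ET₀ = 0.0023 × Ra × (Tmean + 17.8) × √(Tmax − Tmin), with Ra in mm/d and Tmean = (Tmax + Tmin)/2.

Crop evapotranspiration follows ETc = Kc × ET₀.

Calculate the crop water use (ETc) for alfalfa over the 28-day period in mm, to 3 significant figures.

Tmean = (23.6 + 17.6)/2 = 20.60 °C
ET₀ = 0.0023 × 8.06 × (20.60 + 17.8) × √6.0 = 0.0023 × 8.06 × 38.40 × 2.4495 = 1.7437 mm/d
ETc = Kc × ET₀ = 1.03 × 1.7437 = 1.7960 mm/d
Over 28 days: 1.7960 × 28 = 50.288 mm

50.3 mm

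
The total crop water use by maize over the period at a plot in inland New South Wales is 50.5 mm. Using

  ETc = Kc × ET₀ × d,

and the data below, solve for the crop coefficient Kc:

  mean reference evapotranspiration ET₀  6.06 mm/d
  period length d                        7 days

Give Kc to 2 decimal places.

ETc = Kc × ET₀ × d  ⇒  Kc = ETc / (ET₀ × d)
Kc = 50.5 / (6.06 × 7) = 50.5 / 42.42 = 1.1905

1.19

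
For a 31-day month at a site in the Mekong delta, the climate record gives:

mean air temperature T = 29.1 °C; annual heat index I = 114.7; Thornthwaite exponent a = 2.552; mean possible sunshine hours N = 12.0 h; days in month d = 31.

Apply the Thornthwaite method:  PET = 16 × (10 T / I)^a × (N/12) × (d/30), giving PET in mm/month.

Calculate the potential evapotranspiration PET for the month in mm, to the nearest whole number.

178 mm

10T/I = 10 × 29.1 / 114.7 = 2.5371
(10T/I)^a = 2.5371^2.552 = 10.7614
Uncorrected PET = 16 × 10.7614 = 172.182 mm
Correction = (N/12)(d/30) = (12.0/12)(31/30) = 1.0333
PET = 172.182 × 1.0333 = 177.916 mm/month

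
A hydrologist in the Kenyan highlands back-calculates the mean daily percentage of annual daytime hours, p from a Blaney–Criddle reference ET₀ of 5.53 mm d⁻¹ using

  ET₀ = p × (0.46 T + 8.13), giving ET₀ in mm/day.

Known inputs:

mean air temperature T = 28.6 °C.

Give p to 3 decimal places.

p = ET₀ / (0.46 T + 8.13) = 5.53 / (0.46 × 28.6 + 8.13) = 5.53 / 21.286 = 0.2598

0.260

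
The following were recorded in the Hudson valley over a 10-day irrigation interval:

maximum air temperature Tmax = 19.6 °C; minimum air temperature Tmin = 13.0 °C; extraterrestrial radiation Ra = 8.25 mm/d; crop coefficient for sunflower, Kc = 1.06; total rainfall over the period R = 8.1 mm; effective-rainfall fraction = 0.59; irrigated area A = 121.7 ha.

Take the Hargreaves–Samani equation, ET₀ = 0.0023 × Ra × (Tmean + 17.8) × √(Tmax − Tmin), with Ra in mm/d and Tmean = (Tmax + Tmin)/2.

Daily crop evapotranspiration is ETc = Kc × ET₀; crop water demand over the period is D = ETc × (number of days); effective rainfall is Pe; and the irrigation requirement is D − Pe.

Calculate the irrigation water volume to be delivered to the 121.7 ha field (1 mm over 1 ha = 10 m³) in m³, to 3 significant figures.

15600 m³

Tmean = (19.6 + 13.0)/2 = 16.30 °C
ET₀ = 0.0023 × 8.25 × (16.30 + 17.8) × √6.6 = 0.0023 × 8.25 × 34.10 × 2.5690 = 1.6623 mm/d
ETc = Kc × ET₀ = 1.06 × 1.6623 = 1.7620 mm/d
Crop demand D = ETc × 10 d = 1.7620 × 10 = 17.620 mm
Pe = 0.59 × 8.1 = 4.779 mm
D − Pe = 17.620 − 4.779 = 12.841 mm
Volume = 12.841 mm × 121.7 ha × 10 = 15627.5 m³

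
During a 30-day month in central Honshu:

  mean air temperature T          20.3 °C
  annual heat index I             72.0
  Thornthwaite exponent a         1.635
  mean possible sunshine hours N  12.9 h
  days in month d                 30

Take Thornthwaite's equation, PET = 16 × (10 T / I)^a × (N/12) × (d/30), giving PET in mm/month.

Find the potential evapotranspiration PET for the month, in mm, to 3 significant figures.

10T/I = 10 × 20.3 / 72.0 = 2.8194
(10T/I)^a = 2.8194^1.635 = 5.4451
Uncorrected PET = 16 × 5.4451 = 87.122 mm
Correction = (N/12)(d/30) = (12.9/12)(30/30) = 1.0750
PET = 87.122 × 1.0750 = 93.656 mm/month

93.7 mm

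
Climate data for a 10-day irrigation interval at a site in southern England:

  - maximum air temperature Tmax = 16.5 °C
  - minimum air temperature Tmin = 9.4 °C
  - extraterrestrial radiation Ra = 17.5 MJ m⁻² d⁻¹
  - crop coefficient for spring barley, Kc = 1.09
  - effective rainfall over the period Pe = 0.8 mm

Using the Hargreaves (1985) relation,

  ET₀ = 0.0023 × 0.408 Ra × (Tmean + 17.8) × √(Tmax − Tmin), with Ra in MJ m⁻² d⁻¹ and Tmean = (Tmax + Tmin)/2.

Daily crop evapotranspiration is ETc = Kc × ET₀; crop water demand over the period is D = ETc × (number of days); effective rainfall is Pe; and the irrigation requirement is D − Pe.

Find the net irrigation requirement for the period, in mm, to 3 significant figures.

13.9 mm

Tmean = (16.5 + 9.4)/2 = 12.95 °C
0.408 Ra = 0.408 × 17.5 = 7.1400 mm/d equivalent
ET₀ = 0.0023 × 7.1400 × (12.95 + 17.8) × √7.1 = 0.0023 × 7.1400 × 30.75 × 2.6646 = 1.3456 mm/d
ETc = Kc × ET₀ = 1.09 × 1.3456 = 1.4667 mm/d
Crop demand D = ETc × 10 d = 1.4667 × 10 = 14.667 mm
D − Pe = 14.667 − 0.8 = 13.867 mm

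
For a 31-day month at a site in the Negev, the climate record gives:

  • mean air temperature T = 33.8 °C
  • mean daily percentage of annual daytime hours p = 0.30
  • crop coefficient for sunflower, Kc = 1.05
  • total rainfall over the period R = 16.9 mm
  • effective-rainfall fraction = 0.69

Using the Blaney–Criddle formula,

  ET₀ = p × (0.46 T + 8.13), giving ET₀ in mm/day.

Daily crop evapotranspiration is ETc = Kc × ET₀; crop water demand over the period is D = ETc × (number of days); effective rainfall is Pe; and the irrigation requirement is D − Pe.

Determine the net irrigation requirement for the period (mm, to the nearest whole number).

220 mm

ET₀ = 0.30 × (0.46 × 33.8 + 8.13) = 0.30 × 23.678 = 7.1034 mm/d
ETc = Kc × ET₀ = 1.05 × 7.1034 = 7.4586 mm/d
Crop demand D = ETc × 31 d = 7.4586 × 31 = 231.217 mm
Pe = 0.69 × 16.9 = 11.661 mm
D − Pe = 231.217 − 11.661 = 219.556 mm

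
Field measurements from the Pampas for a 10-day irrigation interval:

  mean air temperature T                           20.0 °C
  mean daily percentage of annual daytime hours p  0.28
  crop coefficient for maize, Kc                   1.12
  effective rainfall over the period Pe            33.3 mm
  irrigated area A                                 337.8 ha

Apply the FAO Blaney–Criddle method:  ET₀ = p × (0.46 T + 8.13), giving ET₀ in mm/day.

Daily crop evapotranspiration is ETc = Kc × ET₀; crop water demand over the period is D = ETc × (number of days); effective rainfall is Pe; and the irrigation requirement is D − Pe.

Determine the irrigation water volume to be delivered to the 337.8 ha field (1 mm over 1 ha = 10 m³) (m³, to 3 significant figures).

71100 m³

ET₀ = 0.28 × (0.46 × 20.0 + 8.13) = 0.28 × 17.330 = 4.8524 mm/d
ETc = Kc × ET₀ = 1.12 × 4.8524 = 5.4347 mm/d
Crop demand D = ETc × 10 d = 5.4347 × 10 = 54.347 mm
D − Pe = 54.347 − 33.3 = 21.047 mm
Volume = 21.047 mm × 337.8 ha × 10 = 71096.8 m³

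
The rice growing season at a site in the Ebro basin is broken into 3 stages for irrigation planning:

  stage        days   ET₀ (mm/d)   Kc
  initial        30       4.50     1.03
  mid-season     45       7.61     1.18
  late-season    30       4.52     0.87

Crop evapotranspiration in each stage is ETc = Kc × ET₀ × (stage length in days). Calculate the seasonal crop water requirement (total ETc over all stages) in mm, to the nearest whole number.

661 mm

initial: 1.03 × 4.50 × 30 = 139.05 mm
mid-season: 1.18 × 7.61 × 45 = 404.09 mm
late-season: 0.87 × 4.52 × 30 = 117.97 mm
Seasonal total = 661.11 mm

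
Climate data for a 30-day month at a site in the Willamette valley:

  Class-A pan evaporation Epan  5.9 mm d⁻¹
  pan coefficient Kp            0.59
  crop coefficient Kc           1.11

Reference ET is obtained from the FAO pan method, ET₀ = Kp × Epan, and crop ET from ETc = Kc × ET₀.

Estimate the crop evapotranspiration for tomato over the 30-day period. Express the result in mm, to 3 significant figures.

116 mm

ET₀ = 0.59 × 5.9 = 3.4810 mm/d
ETc = Kc × ET₀ = 1.11 × 3.4810 = 3.8639 mm/d
Over 30 days: 3.8639 × 30 = 115.917 mm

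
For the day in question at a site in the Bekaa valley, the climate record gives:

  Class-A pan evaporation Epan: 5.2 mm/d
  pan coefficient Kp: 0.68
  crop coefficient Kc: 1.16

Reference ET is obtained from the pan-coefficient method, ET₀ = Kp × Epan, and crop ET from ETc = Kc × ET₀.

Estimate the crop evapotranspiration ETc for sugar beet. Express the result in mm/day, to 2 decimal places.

4.10 mm/day

ET₀ = 0.68 × 5.2 = 3.5360 mm/d
ETc = Kc × ET₀ = 1.16 × 3.5360 = 4.1018 mm/d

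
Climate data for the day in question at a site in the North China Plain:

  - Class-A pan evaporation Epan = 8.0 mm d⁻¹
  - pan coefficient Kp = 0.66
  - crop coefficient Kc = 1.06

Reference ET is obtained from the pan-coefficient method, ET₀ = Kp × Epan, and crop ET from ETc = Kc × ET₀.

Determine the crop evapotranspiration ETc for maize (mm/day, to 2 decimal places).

5.60 mm/day

ET₀ = 0.66 × 8.0 = 5.2800 mm/d
ETc = Kc × ET₀ = 1.06 × 5.2800 = 5.5968 mm/d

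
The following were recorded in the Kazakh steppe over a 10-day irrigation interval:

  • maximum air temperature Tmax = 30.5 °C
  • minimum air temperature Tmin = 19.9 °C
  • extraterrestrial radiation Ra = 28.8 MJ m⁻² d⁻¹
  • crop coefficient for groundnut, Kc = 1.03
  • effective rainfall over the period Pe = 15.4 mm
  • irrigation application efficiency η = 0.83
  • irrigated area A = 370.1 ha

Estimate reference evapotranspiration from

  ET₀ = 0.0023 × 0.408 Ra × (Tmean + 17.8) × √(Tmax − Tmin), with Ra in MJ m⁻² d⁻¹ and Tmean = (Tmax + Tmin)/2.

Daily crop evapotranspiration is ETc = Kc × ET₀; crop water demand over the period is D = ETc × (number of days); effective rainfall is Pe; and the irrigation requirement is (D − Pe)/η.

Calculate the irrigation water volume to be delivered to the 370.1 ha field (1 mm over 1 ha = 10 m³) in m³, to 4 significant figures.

105100 m³

Tmean = (30.5 + 19.9)/2 = 25.20 °C
0.408 Ra = 0.408 × 28.8 = 11.7504 mm/d equivalent
ET₀ = 0.0023 × 11.7504 × (25.20 + 17.8) × √10.6 = 0.0023 × 11.7504 × 43.00 × 3.2558 = 3.7836 mm/d
ETc = Kc × ET₀ = 1.03 × 3.7836 = 3.8971 mm/d
Crop demand D = ETc × 10 d = 3.8971 × 10 = 38.971 mm
D − Pe = 38.971 − 15.4 = 23.571 mm
Gross irrigation = 23.571 / 0.83 = 28.399 mm
Volume = 28.399 mm × 370.1 ha × 10 = 105104.7 m³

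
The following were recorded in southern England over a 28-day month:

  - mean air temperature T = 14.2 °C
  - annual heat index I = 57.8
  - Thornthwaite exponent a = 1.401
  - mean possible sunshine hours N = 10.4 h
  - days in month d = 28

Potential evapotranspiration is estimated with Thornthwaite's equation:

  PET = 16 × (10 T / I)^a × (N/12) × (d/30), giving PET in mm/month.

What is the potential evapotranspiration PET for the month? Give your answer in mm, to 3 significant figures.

10T/I = 10 × 14.2 / 57.8 = 2.4567
(10T/I)^a = 2.4567^1.401 = 3.5228
Uncorrected PET = 16 × 3.5228 = 56.365 mm
Correction = (N/12)(d/30) = (10.4/12)(28/30) = 0.8089
PET = 56.365 × 0.8089 = 45.594 mm/month

45.6 mm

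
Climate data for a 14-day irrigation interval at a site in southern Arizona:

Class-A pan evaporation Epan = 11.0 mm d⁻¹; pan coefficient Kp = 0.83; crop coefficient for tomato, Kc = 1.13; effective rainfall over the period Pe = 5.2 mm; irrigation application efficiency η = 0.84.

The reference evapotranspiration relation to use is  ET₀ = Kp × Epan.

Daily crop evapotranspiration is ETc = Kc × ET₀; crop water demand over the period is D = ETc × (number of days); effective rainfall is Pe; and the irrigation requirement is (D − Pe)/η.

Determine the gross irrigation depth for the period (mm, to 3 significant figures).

166 mm

ET₀ = 0.83 × 11.0 = 9.1300 mm/d
ETc = Kc × ET₀ = 1.13 × 9.1300 = 10.3169 mm/d
Crop demand D = ETc × 14 d = 10.3169 × 14 = 144.437 mm
D − Pe = 144.437 − 5.2 = 139.237 mm
Gross irrigation = 139.237 / 0.84 = 165.758 mm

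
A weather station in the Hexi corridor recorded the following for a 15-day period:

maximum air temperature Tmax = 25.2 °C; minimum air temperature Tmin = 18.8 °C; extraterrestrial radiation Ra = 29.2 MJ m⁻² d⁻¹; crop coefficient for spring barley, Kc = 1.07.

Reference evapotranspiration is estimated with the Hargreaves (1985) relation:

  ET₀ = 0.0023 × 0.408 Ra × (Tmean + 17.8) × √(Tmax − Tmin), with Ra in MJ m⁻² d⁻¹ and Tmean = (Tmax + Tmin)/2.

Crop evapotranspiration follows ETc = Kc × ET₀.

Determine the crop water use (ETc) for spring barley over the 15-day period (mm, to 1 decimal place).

44.3 mm

Tmean = (25.2 + 18.8)/2 = 22.00 °C
0.408 Ra = 0.408 × 29.2 = 11.9136 mm/d equivalent
ET₀ = 0.0023 × 11.9136 × (22.00 + 17.8) × √6.4 = 0.0023 × 11.9136 × 39.80 × 2.5298 = 2.7589 mm/d
ETc = Kc × ET₀ = 1.07 × 2.7589 = 2.9520 mm/d
Over 15 days: 2.9520 × 15 = 44.280 mm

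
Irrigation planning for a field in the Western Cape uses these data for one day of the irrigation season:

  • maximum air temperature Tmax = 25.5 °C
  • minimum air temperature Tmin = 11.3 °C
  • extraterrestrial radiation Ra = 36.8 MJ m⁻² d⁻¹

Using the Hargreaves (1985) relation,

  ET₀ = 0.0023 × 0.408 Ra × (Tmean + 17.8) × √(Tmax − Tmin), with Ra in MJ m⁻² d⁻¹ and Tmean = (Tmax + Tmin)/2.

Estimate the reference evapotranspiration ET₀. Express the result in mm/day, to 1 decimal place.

Tmean = (25.5 + 11.3)/2 = 18.40 °C
0.408 Ra = 0.408 × 36.8 = 15.0144 mm/d equivalent
ET₀ = 0.0023 × 15.0144 × (18.40 + 17.8) × √14.2 = 0.0023 × 15.0144 × 36.20 × 3.7683 = 4.7107 mm/d

4.7 mm/day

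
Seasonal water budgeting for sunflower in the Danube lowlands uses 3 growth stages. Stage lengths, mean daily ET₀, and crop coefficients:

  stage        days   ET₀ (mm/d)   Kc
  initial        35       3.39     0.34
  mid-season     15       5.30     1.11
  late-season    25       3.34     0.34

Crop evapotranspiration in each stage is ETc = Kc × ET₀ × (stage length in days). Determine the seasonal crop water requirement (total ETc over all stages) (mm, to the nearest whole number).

157 mm

initial: 0.34 × 3.39 × 35 = 40.34 mm
mid-season: 1.11 × 5.30 × 15 = 88.25 mm
late-season: 0.34 × 3.34 × 25 = 28.39 mm
Seasonal total = 156.98 mm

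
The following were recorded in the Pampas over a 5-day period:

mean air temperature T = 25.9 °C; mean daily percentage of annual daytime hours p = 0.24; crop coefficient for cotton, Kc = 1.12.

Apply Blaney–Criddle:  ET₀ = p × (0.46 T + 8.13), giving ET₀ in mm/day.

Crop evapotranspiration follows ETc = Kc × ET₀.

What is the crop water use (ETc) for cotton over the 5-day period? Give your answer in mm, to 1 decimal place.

ET₀ = 0.24 × (0.46 × 25.9 + 8.13) = 0.24 × 20.044 = 4.8106 mm/d
ETc = Kc × ET₀ = 1.12 × 4.8106 = 5.3879 mm/d
Over 5 days: 5.3879 × 5 = 26.940 mm

26.9 mm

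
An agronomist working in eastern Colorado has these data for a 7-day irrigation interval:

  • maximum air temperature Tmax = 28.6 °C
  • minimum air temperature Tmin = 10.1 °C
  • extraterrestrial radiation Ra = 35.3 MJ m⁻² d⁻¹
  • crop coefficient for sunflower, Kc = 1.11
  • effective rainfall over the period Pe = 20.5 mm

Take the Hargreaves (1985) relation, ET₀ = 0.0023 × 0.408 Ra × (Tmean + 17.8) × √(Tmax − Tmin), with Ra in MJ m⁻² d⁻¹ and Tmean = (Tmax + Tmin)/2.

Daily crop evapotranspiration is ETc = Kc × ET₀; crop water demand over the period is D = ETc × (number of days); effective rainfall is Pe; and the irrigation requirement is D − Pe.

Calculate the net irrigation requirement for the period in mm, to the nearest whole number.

21 mm

Tmean = (28.6 + 10.1)/2 = 19.35 °C
0.408 Ra = 0.408 × 35.3 = 14.4024 mm/d equivalent
ET₀ = 0.0023 × 14.4024 × (19.35 + 17.8) × √18.5 = 0.0023 × 14.4024 × 37.15 × 4.3012 = 5.2931 mm/d
ETc = Kc × ET₀ = 1.11 × 5.2931 = 5.8753 mm/d
Crop demand D = ETc × 7 d = 5.8753 × 7 = 41.127 mm
D − Pe = 41.127 − 20.5 = 20.627 mm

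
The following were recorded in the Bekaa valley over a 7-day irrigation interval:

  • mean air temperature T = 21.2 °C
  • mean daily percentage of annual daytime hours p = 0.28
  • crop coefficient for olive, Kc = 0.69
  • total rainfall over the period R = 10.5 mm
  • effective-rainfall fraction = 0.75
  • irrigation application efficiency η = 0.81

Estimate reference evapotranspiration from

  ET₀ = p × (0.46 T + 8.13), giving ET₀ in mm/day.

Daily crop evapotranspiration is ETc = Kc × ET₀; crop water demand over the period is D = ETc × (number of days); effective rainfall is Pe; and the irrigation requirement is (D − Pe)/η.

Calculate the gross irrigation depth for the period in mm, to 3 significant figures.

20.1 mm

ET₀ = 0.28 × (0.46 × 21.2 + 8.13) = 0.28 × 17.882 = 5.0070 mm/d
ETc = Kc × ET₀ = 0.69 × 5.0070 = 3.4548 mm/d
Crop demand D = ETc × 7 d = 3.4548 × 7 = 24.184 mm
Pe = 0.75 × 10.5 = 7.875 mm
D − Pe = 24.184 − 7.875 = 16.309 mm
Gross irrigation = 16.309 / 0.81 = 20.135 mm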